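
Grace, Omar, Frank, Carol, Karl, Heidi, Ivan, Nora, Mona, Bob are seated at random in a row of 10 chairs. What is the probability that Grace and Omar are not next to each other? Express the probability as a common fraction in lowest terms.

There are 10! = 3628800 arrangements.
Arrangements with Grace and Omar adjacent: 2·9! = 725760.
So not adjacent: 3628800 − 725760 = 2903040, probability 2903040/3628800 = 4/5.

4/5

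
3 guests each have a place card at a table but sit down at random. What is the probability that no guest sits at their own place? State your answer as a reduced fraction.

1/3

There are 3! = 6 seatings.
By inclusion-exclusion, seatings with no fixed points: C(3,0)·3! − C(3,1)·2! + C(3,2)·1! − C(3,3)·0! = 2.
Probability = 2/6 = 1/3.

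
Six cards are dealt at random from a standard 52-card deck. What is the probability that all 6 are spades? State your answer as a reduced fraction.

There are C(52,6) = 20358520 possible 6-card hands.
Hands that are all spades: C(13,6) = 1716.
Probability = 1716/20358520 = 33/391510.

33/391510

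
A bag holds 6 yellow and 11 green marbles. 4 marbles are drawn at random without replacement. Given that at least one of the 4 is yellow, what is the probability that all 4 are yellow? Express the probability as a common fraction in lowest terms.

3/410

Work in counts. Selections with at least one yellow: C(17,4) − C(11,4) = 2380 − 330 = 2050.
Of those, selections where all 4 are yellow: C(6,4) = 15.
Conditional probability = 15/2050 = 3/410.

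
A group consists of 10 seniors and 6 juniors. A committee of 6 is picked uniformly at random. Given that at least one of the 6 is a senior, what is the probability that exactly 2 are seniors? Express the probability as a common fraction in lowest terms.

Work in counts. Selections with at least one senior: C(16,6) − C(6,6) = 8008 − 1 = 8007.
Of those, selections where exactly 2 are seniors: C(10,2)·C(6,4) = 45·15 = 675.
Conditional probability = 675/8007 = 225/2669.

225/2669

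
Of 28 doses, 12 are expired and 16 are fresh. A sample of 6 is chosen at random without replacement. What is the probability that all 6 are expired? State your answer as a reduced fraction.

There are C(28,6) = 376740 possible selections.
Selections with all expired: C(12,6) = 924.
Probability = 924/376740 = 11/4485.

11/4485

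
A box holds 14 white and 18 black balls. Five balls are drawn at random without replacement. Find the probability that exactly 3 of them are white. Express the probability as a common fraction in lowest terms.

The sample space is all 5-subsets of the 32: C(32,5) = 201376.
Selections with exactly 3 white: choose 3 of the 14 white and 2 of the 18 black, C(14,3)·C(18,2) = 364·153 = 55692.
Probability = 55692/201376 = 1989/7192.

1989/7192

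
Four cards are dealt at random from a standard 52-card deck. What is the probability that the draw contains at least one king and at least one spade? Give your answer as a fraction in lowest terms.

There are C(52,4) = 270725 possible draws.
By inclusion-exclusion on the complements, draws missing all kings or all spades: C(48,4) + C(39,4) − C(36,4) = 194580 + 82251 − 58905 = 217926.
So draws with at least one of each: 270725 − 217926 = 52799, probability 52799/270725.

52799/270725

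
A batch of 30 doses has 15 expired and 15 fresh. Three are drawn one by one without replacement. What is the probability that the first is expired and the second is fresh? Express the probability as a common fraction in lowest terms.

Multiply the conditional probabilities at each draw: 15/30 · 15/29 = 225/870 = 15/58.

15/58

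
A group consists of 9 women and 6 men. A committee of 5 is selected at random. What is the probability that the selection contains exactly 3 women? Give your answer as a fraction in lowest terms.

Total number of selections: C(15,5) = 3003.
Selections with exactly 3 women: choose 3 of the 9 women and 2 of the 6 men, C(9,3)·C(6,2) = 84·15 = 1260.
Probability = 1260/3003 = 60/143.

60/143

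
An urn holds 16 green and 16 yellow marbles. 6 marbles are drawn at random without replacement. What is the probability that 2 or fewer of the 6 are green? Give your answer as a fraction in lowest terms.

There are C(32,6) = 906192 ways to choose the 6.
Favorable selections (2 or fewer green): C(16,0)·C(16,6) + C(16,1)·C(16,5) + C(16,2)·C(16,4) = 8008 + 69888 + 218400 = 296296.
Probability = 296296/906192 = 5291/16182.

5291/16182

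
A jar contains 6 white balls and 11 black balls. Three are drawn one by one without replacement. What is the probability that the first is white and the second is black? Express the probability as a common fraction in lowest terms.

33/136

Multiply the conditional probabilities at each draw: 6/17 · 11/16 = 66/272 = 33/136.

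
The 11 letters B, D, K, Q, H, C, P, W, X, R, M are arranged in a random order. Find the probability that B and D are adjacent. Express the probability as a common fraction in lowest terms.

2/11

There are 11! = 39916800 arrangements.
Treat B and D as a block: 10! arrangements of the blocks × 2 orders within the block = 2·3628800 = 7257600.
Probability = 7257600/39916800 = 2/11.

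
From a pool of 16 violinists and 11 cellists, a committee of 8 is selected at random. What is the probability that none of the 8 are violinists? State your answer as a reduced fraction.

There are C(27,8) = 2220075 possible selections.
Selections with no violinists (all cellists): C(11,8) = 165.
Probability = 165/2220075 = 1/13455.

1/13455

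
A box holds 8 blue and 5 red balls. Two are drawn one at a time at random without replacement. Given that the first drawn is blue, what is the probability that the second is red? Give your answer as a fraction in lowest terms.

5/12

After removing one blue, 12 remain: 7 blue and 5 red.
So the probability the next is red is 5/12.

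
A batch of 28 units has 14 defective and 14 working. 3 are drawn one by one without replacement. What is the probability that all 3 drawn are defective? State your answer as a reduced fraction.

1/9

Multiply the conditional probabilities at each draw: 14/28 · 13/27 · 12/26 = 2184/19656 = 1/9.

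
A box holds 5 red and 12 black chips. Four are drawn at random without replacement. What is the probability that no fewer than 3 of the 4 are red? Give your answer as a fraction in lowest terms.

Total selections: C(17,4) = 2380.
Favorable selections (no fewer than 3 red): C(5,3)·C(12,1) + C(5,4)·C(12,0) = 120 + 5 = 125.
Probability = 125/2380 = 25/476.

25/476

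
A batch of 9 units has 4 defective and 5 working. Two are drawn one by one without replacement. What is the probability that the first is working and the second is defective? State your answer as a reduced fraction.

5/18

Multiply the conditional probabilities at each draw: 5/9 · 4/8 = 20/72 = 5/18.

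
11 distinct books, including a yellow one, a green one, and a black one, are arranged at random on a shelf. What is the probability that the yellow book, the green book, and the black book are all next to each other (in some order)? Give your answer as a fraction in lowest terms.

There are 11! = 39916800 arrangements.
Treat the three as one block: 9! placements × 3! orders within the block = 362880·6 = 2177280.
Probability = 2177280/39916800 = 3/55.

3/55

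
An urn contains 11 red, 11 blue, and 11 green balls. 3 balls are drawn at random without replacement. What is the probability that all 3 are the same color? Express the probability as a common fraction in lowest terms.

There are C(33,3) = 5456 ways to draw 3 balls.
All same color: C(11,3) + C(11,3) + C(11,3) = 165 + 165 + 165 = 495.
Probability = 495/5456 = 45/496.

45/496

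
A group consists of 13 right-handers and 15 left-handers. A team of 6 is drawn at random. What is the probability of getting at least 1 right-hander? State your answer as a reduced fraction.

817/828

There are C(28,6) = 376740 ways to choose the 6.
The complement is all 6 are left-handers: C(15,6) = 5005.
Probability = 1 − 5005/376740 = 371735/376740 = 817/828.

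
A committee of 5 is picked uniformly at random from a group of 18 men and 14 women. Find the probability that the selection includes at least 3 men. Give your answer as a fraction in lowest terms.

561/899

There are C(32,5) = 201376 ways to choose the 5.
Favorable selections (at least 3 men): C(18,3)·C(14,2) + C(18,4)·C(14,1) + C(18,5)·C(14,0) = 74256 + 42840 + 8568 = 125664.
Probability = 125664/201376 = 561/899.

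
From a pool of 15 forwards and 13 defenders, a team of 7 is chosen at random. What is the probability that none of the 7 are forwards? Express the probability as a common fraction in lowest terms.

1/690

There are C(28,7) = 1184040 possible selections.
Selections with no forwards (all defenders): C(13,7) = 1716.
Probability = 1716/1184040 = 1/690.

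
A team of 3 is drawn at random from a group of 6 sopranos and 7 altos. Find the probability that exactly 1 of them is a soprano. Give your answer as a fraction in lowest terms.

63/143

There are C(13,3) = 286 ways to choose 3 from 13.
Selections with exactly 1 soprano: choose 1 of the 6 sopranos and 2 of the 7 altos, C(6,1)·C(7,2) = 6·21 = 126.
Probability = 126/286 = 63/143.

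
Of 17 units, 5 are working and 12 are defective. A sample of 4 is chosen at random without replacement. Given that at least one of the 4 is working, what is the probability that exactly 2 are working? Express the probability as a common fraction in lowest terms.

132/377

Work in counts. Selections with at least one working: C(17,4) − C(12,4) = 2380 − 495 = 1885.
Of those, selections where exactly 2 are working: C(5,2)·C(12,2) = 10·66 = 660.
Conditional probability = 660/1885 = 132/377.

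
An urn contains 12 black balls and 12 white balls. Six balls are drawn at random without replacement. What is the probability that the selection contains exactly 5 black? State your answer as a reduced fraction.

There are C(24,6) = 134596 ways to choose 6 from 24.
Selections with exactly 5 black: choose 5 of the 12 black and 1 of the 12 white, C(12,5)·C(12,1) = 792·12 = 9504.
Probability = 9504/134596 = 216/3059.

216/3059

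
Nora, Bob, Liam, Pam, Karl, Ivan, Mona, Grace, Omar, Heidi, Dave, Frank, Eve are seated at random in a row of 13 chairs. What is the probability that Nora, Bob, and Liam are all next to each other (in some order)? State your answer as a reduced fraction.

There are 13! = 6227020800 arrangements.
Treat the three as one block: 11! placements × 3! orders within the block = 39916800·6 = 239500800.
Probability = 239500800/6227020800 = 1/26.

1/26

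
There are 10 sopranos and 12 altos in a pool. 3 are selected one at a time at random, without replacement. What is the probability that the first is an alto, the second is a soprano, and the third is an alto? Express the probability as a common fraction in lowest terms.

Multiply the conditional probabilities at each draw: 12/22 · 10/21 · 11/20 = 1320/9240 = 1/7.

1/7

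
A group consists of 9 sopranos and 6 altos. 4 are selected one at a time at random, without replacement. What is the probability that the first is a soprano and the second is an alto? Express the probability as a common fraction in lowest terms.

9/35

Multiply the conditional probabilities at each draw: 9/15 · 6/14 = 54/210 = 9/35.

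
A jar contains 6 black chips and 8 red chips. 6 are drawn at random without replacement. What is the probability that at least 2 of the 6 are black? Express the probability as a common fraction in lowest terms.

There are C(14,6) = 3003 ways to choose the 6.
Count the complement (fewer than 2 black): C(6,0)·C(8,6) + C(6,1)·C(8,5) = 28 + 336 = 364.
Probability = 1 − 364/3003 = 2639/3003 = 29/33.

29/33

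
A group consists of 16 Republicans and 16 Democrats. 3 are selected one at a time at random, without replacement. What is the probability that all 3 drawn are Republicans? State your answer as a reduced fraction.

7/62

Multiply the conditional probabilities at each draw: 16/32 · 15/31 · 14/30 = 3360/29760 = 7/62.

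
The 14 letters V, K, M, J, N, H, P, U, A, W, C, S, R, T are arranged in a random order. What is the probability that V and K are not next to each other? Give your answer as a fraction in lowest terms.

6/7

There are 14! = 87178291200 arrangements.
Arrangements with V and K adjacent: 2·13! = 12454041600.
So not adjacent: 87178291200 − 12454041600 = 74724249600, probability 74724249600/87178291200 = 6/7.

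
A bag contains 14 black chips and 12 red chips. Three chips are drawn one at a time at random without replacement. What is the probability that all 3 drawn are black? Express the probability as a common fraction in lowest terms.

7/50

Multiply the conditional probabilities at each draw: 14/26 · 13/25 · 12/24 = 2184/15600 = 7/50.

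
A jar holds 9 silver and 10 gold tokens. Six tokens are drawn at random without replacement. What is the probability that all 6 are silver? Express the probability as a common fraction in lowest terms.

There are C(19,6) = 27132 possible selections.
Selections with all silver: C(9,6) = 84.
Probability = 84/27132 = 1/323.

1/323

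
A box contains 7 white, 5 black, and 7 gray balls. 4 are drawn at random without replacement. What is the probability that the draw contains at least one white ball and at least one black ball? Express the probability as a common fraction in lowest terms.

805/1292

There are C(19,4) = 3876 possible draws.
By inclusion-exclusion on the complements, draws missing all white or all black: C(12,4) + C(14,4) − C(7,4) = 495 + 1001 − 35 = 1461.
So draws with at least one of each: 3876 − 1461 = 2415, probability 2415/3876 = 805/1292.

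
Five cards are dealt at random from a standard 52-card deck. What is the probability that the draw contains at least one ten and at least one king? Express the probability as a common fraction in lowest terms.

6509/64974

There are C(52,5) = 2598960 possible draws.
By inclusion-exclusion on the complements, draws missing all tens or all kings: C(48,5) + C(48,5) − C(44,5) = 1712304 + 1712304 − 1086008 = 2338600.
So draws with at least one of each: 2598960 − 2338600 = 260360, probability 260360/2598960 = 6509/64974.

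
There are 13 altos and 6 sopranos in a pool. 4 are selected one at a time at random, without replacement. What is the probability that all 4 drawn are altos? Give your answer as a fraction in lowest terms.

Multiply the conditional probabilities at each draw: 13/19 · 12/18 · 11/17 · 10/16 = 17160/93024 = 715/3876.

715/3876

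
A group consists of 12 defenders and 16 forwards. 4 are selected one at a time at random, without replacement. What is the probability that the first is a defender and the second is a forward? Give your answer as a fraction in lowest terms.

Multiply the conditional probabilities at each draw: 12/28 · 16/27 = 192/756 = 16/63.

16/63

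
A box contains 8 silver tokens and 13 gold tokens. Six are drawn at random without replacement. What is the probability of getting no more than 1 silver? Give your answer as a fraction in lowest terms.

There are C(21,6) = 54264 ways to choose the 6.
Favorable selections (no more than 1 silver): C(8,0)·C(13,6) + C(8,1)·C(13,5) = 1716 + 10296 = 12012.
Probability = 12012/54264 = 143/646.

143/646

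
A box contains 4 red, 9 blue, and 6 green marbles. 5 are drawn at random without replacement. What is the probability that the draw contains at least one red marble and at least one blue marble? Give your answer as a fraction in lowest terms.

49/68

There are C(19,5) = 11628 possible draws.
By inclusion-exclusion on the complements, draws missing all red or all blue: C(15,5) + C(10,5) − C(6,5) = 3003 + 252 − 6 = 3249.
So draws with at least one of each: 11628 − 3249 = 8379, probability 8379/11628 = 49/68.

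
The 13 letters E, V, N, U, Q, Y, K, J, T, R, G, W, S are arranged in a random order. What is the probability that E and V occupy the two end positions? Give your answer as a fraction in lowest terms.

There are 13! = 6227020800 arrangements.
Place E and V at the ends in 2 ways, arrange the remaining 11 in 11! = 39916800 ways: 2·39916800 = 79833600.
Probability = 79833600/6227020800 = 1/78.

1/78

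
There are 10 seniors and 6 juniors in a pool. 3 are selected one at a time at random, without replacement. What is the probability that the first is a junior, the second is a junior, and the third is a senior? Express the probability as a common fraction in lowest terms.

Multiply the conditional probabilities at each draw: 6/16 · 5/15 · 10/14 = 300/3360 = 5/56.

5/56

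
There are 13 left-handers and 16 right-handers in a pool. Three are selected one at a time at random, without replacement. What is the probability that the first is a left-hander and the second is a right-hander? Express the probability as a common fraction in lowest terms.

Multiply the conditional probabilities at each draw: 13/29 · 16/28 = 208/812 = 52/203.

52/203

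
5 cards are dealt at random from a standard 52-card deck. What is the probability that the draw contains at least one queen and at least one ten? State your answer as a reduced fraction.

There are C(52,5) = 2598960 possible draws.
By inclusion-exclusion on the complements, draws missing all queens or all tens: C(48,5) + C(48,5) − C(44,5) = 1712304 + 1712304 − 1086008 = 2338600.
So draws with at least one of each: 2598960 − 2338600 = 260360, probability 260360/2598960 = 6509/64974.

6509/64974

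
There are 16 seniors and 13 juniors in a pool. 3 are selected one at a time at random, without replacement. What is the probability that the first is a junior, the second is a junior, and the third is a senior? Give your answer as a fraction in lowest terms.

208/1827

Multiply the conditional probabilities at each draw: 13/29 · 12/28 · 16/27 = 2496/21924 = 208/1827.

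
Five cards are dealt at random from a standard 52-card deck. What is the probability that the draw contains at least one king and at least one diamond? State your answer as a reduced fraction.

229297/866320

There are C(52,5) = 2598960 possible draws.
By inclusion-exclusion on the complements, draws missing all kings or all diamonds: C(48,5) + C(39,5) − C(36,5) = 1712304 + 575757 − 376992 = 1911069.
So draws with at least one of each: 2598960 − 1911069 = 687891, probability 687891/2598960 = 229297/866320.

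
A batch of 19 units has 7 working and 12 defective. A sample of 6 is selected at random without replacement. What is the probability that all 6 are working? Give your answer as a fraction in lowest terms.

1/3876

There are C(19,6) = 27132 possible selections.
Selections with all working: C(7,6) = 7.
Probability = 7/27132 = 1/3876.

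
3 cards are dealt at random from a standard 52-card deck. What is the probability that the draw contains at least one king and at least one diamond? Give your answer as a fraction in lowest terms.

33/260

There are C(52,3) = 22100 possible draws.
By inclusion-exclusion on the complements, draws missing all kings or all diamonds: C(48,3) + C(39,3) − C(36,3) = 17296 + 9139 − 7140 = 19295.
So draws with at least one of each: 22100 − 19295 = 2805, probability 2805/22100 = 33/260.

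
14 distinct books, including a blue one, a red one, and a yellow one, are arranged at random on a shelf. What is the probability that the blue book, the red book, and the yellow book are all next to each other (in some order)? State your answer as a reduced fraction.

There are 14! = 87178291200 arrangements.
Treat the three as one block: 12! placements × 3! orders within the block = 479001600·6 = 2874009600.
Probability = 2874009600/87178291200 = 3/91.

3/91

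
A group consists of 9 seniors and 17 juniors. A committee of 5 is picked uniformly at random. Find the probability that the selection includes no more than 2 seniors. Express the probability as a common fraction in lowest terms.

13022/16445

Total selections: C(26,5) = 65780.
Favorable selections (no more than 2 seniors): C(9,0)·C(17,5) + C(9,1)·C(17,4) + C(9,2)·C(17,3) = 6188 + 21420 + 24480 = 52088.
Probability = 52088/65780 = 13022/16445.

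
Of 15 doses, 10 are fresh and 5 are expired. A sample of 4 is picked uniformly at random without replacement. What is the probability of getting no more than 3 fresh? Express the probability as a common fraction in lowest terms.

Total selections: C(15,4) = 1365.
The complement is exactly 4 fresh: C(10,4)·C(5,0) = 210.
Probability = 1 − 210/1365 = 1155/1365 = 11/13.

11/13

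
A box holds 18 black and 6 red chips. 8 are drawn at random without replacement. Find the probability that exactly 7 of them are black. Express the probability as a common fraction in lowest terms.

1248/4807

Total number of selections: C(24,8) = 735471.
Selections with exactly 7 black: choose 7 of the 18 black and 1 of the 6 red, C(18,7)·C(6,1) = 31824·6 = 190944.
Probability = 190944/735471 = 1248/4807.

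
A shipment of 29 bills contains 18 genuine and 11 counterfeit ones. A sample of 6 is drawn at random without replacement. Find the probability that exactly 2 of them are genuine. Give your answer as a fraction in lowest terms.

Total number of selections: C(29,6) = 475020.
Selections with exactly 2 genuine: choose 2 of the 18 genuine and 4 of the 11 counterfeit, C(18,2)·C(11,4) = 153·330 = 50490.
Probability = 50490/475020 = 561/5278.

561/5278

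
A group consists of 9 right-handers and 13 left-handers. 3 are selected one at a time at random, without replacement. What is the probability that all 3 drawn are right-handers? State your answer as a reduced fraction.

Multiply the conditional probabilities at each draw: 9/22 · 8/21 · 7/20 = 504/9240 = 3/55.

3/55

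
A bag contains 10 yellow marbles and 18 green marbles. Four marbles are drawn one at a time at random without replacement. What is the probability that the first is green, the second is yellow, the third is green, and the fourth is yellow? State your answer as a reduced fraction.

Multiply the conditional probabilities at each draw: 18/28 · 10/27 · 17/26 · 9/25 = 27540/491400 = 51/910.

51/910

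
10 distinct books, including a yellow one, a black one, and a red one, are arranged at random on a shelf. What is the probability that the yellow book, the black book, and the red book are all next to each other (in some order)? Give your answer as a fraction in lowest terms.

There are 10! = 3628800 arrangements.
Treat the three as one block: 8! placements × 3! orders within the block = 40320·6 = 241920.
Probability = 241920/3628800 = 1/15.

1/15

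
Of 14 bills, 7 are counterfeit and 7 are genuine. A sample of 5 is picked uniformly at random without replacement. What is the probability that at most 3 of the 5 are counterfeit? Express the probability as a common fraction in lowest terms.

Total selections: C(14,5) = 2002.
Favorable selections (at most 3 counterfeit): C(7,0)·C(7,5) + C(7,1)·C(7,4) + C(7,2)·C(7,3) + C(7,3)·C(7,2) = 21 + 245 + 735 + 735 = 1736.
Probability = 1736/2002 = 124/143.

124/143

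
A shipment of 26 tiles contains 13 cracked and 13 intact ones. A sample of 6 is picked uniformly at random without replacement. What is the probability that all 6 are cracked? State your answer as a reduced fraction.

There are C(26,6) = 230230 possible selections.
Selections with all cracked: C(13,6) = 1716.
Probability = 1716/230230 = 6/805.

6/805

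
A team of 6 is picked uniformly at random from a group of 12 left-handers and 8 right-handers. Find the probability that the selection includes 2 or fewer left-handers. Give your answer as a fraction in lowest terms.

7/51

Total selections: C(20,6) = 38760.
Favorable selections (2 or fewer left-handers): C(12,0)·C(8,6) + C(12,1)·C(8,5) + C(12,2)·C(8,4) = 28 + 672 + 4620 = 5320.
Probability = 5320/38760 = 7/51.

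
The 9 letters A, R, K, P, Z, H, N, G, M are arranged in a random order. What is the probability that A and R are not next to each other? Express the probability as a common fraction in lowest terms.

7/9

There are 9! = 362880 arrangements.
Arrangements with A and R adjacent: 2·8! = 80640.
So not adjacent: 362880 − 80640 = 282240, probability 282240/362880 = 7/9.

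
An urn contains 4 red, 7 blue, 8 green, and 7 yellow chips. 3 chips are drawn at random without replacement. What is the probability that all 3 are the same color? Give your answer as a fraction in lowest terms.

1/20

There are C(26,3) = 2600 ways to draw 3 chips.
All same color: C(4,3) + C(7,3) + C(8,3) + C(7,3) = 4 + 35 + 56 + 35 = 130.
Probability = 130/2600 = 1/20.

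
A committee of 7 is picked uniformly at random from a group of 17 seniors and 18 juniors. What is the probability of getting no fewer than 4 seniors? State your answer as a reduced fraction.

Total selections: C(35,7) = 6724520.
Favorable selections (no fewer than 4 seniors): C(17,4)·C(18,3) + C(17,5)·C(18,2) + C(17,6)·C(18,1) + C(17,7)·C(18,0) = 1942080 + 946764 + 222768 + 19448 = 3131060.
Probability = 3131060/6724520 = 9209/19778.

9209/19778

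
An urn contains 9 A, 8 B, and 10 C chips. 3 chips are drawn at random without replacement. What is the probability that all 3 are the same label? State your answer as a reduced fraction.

There are C(27,3) = 2925 ways to draw 3 chips.
All same label: C(9,3) + C(8,3) + C(10,3) = 84 + 56 + 120 = 260.
Probability = 260/2925 = 4/45.

4/45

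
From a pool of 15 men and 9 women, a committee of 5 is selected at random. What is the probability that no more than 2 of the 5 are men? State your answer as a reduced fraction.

Total selections: C(24,5) = 42504.
Favorable selections (no more than 2 men): C(15,0)·C(9,5) + C(15,1)·C(9,4) + C(15,2)·C(9,3) = 126 + 1890 + 8820 = 10836.
Probability = 10836/42504 = 129/506.

129/506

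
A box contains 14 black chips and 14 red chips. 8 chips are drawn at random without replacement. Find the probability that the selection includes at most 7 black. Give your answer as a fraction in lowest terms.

Total selections: C(28,8) = 3108105.
Favorable selections (at most 7 black): C(14,0)·C(14,8) + C(14,1)·C(14,7) + C(14,2)·C(14,6) + C(14,3)·C(14,5) + C(14,4)·C(14,4) + C(14,5)·C(14,3) + C(14,6)·C(14,2) + C(14,7)·C(14,1) = 3003 + 48048 + 273273 + 728728 + 1002001 + 728728 + 273273 + 48048 = 3105102.
Probability = 3105102/3108105 = 1034/1035.

1034/1035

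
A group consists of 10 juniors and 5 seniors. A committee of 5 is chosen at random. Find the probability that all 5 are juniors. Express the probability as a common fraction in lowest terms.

There are C(15,5) = 3003 possible selections.
Selections with all juniors: C(10,5) = 252.
Probability = 252/3003 = 12/143.

12/143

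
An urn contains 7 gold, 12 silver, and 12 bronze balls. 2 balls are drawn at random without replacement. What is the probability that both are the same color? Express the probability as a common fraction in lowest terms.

51/155

There are C(31,2) = 465 ways to draw 2 balls.
All same color: C(7,2) + C(12,2) + C(12,2) = 21 + 66 + 66 = 153.
Probability = 153/465 = 51/155.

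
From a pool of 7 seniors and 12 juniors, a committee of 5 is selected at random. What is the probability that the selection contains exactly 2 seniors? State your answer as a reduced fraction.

385/969

There are C(19,5) = 11628 ways to choose 5 from 19.
Selections with exactly 2 seniors: choose 2 of the 7 seniors and 3 of the 12 juniors, C(7,2)·C(12,3) = 21·220 = 4620.
Probability = 4620/11628 = 385/969.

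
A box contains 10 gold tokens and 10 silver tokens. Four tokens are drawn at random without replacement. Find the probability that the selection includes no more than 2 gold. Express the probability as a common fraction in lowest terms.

229/323

Total selections: C(20,4) = 4845.
Count the complement (more than 2 gold): C(10,3)·C(10,1) + C(10,4)·C(10,0) = 1200 + 210 = 1410.
Probability = 1 − 1410/4845 = 3435/4845 = 229/323.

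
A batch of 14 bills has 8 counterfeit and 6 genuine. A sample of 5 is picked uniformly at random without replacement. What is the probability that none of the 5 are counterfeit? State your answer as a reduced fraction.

3/1001

There are C(14,5) = 2002 possible selections.
Selections with no counterfeit (all genuine): C(6,5) = 6.
Probability = 6/2002 = 3/1001.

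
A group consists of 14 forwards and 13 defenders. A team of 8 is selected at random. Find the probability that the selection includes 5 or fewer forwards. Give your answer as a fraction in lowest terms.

502/575

Total selections: C(27,8) = 2220075.
Count the complement (more than 5 forwards): C(14,6)·C(13,2) + C(14,7)·C(13,1) + C(14,8)·C(13,0) = 234234 + 44616 + 3003 = 281853.
Probability = 1 − 281853/2220075 = 1938222/2220075 = 502/575.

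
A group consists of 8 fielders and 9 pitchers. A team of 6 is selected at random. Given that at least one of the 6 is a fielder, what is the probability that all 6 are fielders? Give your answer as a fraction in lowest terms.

1/439

Work in counts. Selections with at least one fielder: C(17,6) − C(9,6) = 12376 − 84 = 12292.
Of those, selections where all 6 are fielders: C(8,6) = 28.
Conditional probability = 28/12292 = 1/439.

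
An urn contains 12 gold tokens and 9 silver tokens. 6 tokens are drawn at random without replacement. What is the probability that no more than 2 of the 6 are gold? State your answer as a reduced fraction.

Total selections: C(21,6) = 54264.
Favorable selections (no more than 2 gold): C(12,0)·C(9,6) + C(12,1)·C(9,5) + C(12,2)·C(9,4) = 84 + 1512 + 8316 = 9912.
Probability = 9912/54264 = 59/323.

59/323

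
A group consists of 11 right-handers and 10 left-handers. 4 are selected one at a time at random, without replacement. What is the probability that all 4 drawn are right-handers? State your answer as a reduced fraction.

Multiply the conditional probabilities at each draw: 11/21 · 10/20 · 9/19 · 8/18 = 7920/143640 = 22/399.

22/399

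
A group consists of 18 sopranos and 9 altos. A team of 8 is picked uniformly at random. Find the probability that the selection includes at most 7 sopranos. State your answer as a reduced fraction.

1691/1725

There are C(27,8) = 2220075 ways to choose the 8.
The complement is exactly 8 sopranos: C(18,8)·C(9,0) = 43758.
Probability = 1 − 43758/2220075 = 2176317/2220075 = 1691/1725.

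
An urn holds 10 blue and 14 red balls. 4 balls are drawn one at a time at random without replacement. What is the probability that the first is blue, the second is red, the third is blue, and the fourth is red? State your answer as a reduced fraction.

Multiply the conditional probabilities at each draw: 10/24 · 14/23 · 9/22 · 13/21 = 16380/255024 = 65/1012.

65/1012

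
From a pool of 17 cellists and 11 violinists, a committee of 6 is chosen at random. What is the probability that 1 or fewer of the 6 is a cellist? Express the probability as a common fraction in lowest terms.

Total selections: C(28,6) = 376740.
Favorable selections (1 or fewer cellist): C(17,0)·C(11,6) + C(17,1)·C(11,5) = 462 + 7854 = 8316.
Probability = 8316/376740 = 33/1495.

33/1495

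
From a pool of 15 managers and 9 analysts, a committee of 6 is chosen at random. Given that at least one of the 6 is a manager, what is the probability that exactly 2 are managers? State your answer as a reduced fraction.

945/9608

Work in counts. Selections with at least one manager: C(24,6) − C(9,6) = 134596 − 84 = 134512.
Of those, selections where exactly 2 are managers: C(15,2)·C(9,4) = 105·126 = 13230.
Conditional probability = 13230/134512 = 945/9608.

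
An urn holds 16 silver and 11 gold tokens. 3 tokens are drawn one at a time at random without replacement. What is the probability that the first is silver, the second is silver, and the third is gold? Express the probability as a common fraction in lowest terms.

88/585

Multiply the conditional probabilities at each draw: 16/27 · 15/26 · 11/25 = 2640/17550 = 88/585.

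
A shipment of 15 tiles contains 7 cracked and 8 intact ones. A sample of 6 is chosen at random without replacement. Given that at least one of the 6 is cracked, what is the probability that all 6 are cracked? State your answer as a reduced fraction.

1/711

Work in counts. Selections with at least one cracked: C(15,6) − C(8,6) = 5005 − 28 = 4977.
Of those, selections where all 6 are cracked: C(7,6) = 7.
Conditional probability = 7/4977 = 1/711.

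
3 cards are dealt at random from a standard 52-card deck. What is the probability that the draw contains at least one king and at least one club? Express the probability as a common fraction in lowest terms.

33/260

There are C(52,3) = 22100 possible draws.
By inclusion-exclusion on the complements, draws missing all kings or all clubs: C(48,3) + C(39,3) − C(36,3) = 17296 + 9139 − 7140 = 19295.
So draws with at least one of each: 22100 − 19295 = 2805, probability 2805/22100 = 33/260.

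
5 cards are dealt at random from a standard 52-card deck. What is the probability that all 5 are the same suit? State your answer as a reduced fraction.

There are C(52,5) = 2598960 possible 5-card hands.
Hands of one suit: 4 suits × C(13,5) = 4·1287 = 5148.
Probability = 5148/2598960 = 33/16660.

33/16660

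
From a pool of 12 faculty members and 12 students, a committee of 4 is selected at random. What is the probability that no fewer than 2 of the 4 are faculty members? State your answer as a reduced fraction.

227/322

There are C(24,4) = 10626 ways to choose the 4.
Favorable selections (no fewer than 2 faculty members): C(12,2)·C(12,2) + C(12,3)·C(12,1) + C(12,4)·C(12,0) = 4356 + 2640 + 495 = 7491.
Probability = 7491/10626 = 227/322.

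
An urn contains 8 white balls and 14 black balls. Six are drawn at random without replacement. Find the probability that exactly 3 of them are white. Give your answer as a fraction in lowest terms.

The sample space is all 6-subsets of the 22: C(22,6) = 74613.
Selections with exactly 3 white: choose 3 of the 8 white and 3 of the 14 black, C(8,3)·C(14,3) = 56·364 = 20384.
Probability = 20384/74613 = 2912/10659.

2912/10659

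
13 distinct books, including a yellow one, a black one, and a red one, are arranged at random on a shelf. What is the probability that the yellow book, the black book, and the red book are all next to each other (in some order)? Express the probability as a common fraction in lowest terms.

1/26

There are 13! = 6227020800 arrangements.
Treat the three as one block: 11! placements × 3! orders within the block = 39916800·6 = 239500800.
Probability = 239500800/6227020800 = 1/26.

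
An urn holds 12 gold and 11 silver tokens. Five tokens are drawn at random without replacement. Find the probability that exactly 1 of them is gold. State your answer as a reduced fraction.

There are C(23,5) = 33649 ways to choose 5 from 23.
Selections with exactly 1 gold: choose 1 of the 12 gold and 4 of the 11 silver, C(12,1)·C(11,4) = 12·330 = 3960.
Probability = 3960/33649 = 360/3059.

360/3059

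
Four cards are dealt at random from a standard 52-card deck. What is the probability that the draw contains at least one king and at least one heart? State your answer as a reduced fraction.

52799/270725

There are C(52,4) = 270725 possible draws.
By inclusion-exclusion on the complements, draws missing all kings or all hearts: C(48,4) + C(39,4) − C(36,4) = 194580 + 82251 − 58905 = 217926.
So draws with at least one of each: 270725 − 217926 = 52799, probability 52799/270725.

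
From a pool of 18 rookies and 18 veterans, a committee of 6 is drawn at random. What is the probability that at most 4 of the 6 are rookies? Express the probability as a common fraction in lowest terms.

Total selections: C(36,6) = 1947792.
Count the complement (more than 4 rookies): C(18,5)·C(18,1) + C(18,6)·C(18,0) = 154224 + 18564 = 172788.
Probability = 1 − 172788/1947792 = 1775004/1947792 = 113/124.

113/124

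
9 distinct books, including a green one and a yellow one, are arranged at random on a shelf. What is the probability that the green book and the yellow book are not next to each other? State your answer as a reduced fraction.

There are 9! = 362880 arrangements.
Arrangements with the green book and the yellow book adjacent: 2·8! = 80640.
So not adjacent: 362880 − 80640 = 282240, probability 282240/362880 = 7/9.

7/9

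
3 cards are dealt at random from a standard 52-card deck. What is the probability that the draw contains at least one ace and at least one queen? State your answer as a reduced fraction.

There are C(52,3) = 22100 possible draws.
By inclusion-exclusion on the complements, draws missing all aces or all queens: C(48,3) + C(48,3) − C(44,3) = 17296 + 17296 − 13244 = 21348.
So draws with at least one of each: 22100 − 21348 = 752, probability 752/22100 = 188/5525.

188/5525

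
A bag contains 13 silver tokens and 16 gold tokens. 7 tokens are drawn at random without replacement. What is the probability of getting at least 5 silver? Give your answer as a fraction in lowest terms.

1177/10005

There are C(29,7) = 1560780 ways to choose the 7.
Favorable selections (at least 5 silver): C(13,5)·C(16,2) + C(13,6)·C(16,1) + C(13,7)·C(16,0) = 154440 + 27456 + 1716 = 183612.
Probability = 183612/1560780 = 1177/10005.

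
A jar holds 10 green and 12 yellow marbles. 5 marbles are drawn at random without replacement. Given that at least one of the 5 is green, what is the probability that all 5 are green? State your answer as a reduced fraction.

Work in counts. Selections with at least one green: C(22,5) − C(12,5) = 26334 − 792 = 25542.
Of those, selections where all 5 are green: C(10,5) = 252.
Conditional probability = 252/25542 = 14/1419.

14/1419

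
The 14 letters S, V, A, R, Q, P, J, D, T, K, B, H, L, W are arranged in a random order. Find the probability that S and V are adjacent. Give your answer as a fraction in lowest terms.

There are 14! = 87178291200 arrangements.
Treat S and V as a block: 13! arrangements of the blocks × 2 orders within the block = 2·6227020800 = 12454041600.
Probability = 12454041600/87178291200 = 1/7.

1/7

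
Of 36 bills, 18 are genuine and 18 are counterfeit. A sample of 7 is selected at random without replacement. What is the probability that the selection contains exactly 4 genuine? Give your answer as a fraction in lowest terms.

The sample space is all 7-subsets of the 36: C(36,7) = 8347680.
Selections with exactly 4 genuine: choose 4 of the 18 genuine and 3 of the 18 counterfeit, C(18,4)·C(18,3) = 3060·816 = 2496960.
Probability = 2496960/8347680 = 102/341.

102/341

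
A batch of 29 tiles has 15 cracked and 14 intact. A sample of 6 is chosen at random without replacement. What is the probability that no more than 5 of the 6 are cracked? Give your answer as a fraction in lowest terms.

There are C(29,6) = 475020 ways to choose the 6.
The complement is exactly 6 cracked: C(15,6)·C(14,0) = 5005.
Probability = 1 − 5005/475020 = 470015/475020 = 1033/1044.

1033/1044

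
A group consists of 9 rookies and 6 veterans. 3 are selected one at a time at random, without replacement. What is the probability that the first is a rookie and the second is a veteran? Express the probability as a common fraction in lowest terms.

Multiply the conditional probabilities at each draw: 9/15 · 6/14 = 54/210 = 9/35.

9/35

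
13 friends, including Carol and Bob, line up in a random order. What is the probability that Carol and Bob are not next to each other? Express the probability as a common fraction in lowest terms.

There are 13! = 6227020800 arrangements.
Arrangements with Carol and Bob adjacent: 2·12! = 958003200.
So not adjacent: 6227020800 − 958003200 = 5269017600, probability 5269017600/6227020800 = 11/13.

11/13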